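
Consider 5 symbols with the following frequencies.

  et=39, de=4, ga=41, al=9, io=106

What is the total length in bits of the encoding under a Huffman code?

Greedily combine the two least-frequent nodes:
merge de(4) and al(9): 13
merge 13 and et(39): 52
merge ga(41) and 52: 93
merge 93 and io(106): 199
Each symbol's bit-cost is frequency × depth; summing gives 357 bits (equivalently 13 + 52 + 93 + 199).

357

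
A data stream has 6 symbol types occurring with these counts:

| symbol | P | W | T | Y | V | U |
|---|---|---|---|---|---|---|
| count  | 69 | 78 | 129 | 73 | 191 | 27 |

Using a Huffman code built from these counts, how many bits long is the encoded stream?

1381

Greedily combine the two least-frequent nodes:
merge U(27) and P(69): 96
merge Y(73) and W(78): 151
merge 96 and T(129): 225
merge 151 and V(191): 342
merge 225 and 342: 567
Each symbol's bit-cost is frequency × depth; summing gives 1381 bits (equivalently 96 + 151 + 225 + 342 + 567).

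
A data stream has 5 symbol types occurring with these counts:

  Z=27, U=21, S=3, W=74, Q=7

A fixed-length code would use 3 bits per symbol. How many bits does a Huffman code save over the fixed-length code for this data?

165

Fixed-length: 3 bits × 132 symbols = 396 bits.
Huffman merges:
S(3) + Q(7) → 10
10 + U(21) → 31
Z(27) + 31 → 58
58 + W(74) → 132
Huffman total = 10 + 31 + 58 + 132 = 231 bits.
Saving = 396 − 231 = 165 bits.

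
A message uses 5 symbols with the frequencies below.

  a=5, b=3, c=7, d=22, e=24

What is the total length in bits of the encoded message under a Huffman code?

121

Build the Huffman tree bottom-up:
merge b(3) and a(5): 8
merge c(7) and 8: 15
merge 15 and d(22): 37
merge e(24) and 37: 61
Total encoded bits = sum of merged weights = 8 + 15 + 37 + 61 = 121.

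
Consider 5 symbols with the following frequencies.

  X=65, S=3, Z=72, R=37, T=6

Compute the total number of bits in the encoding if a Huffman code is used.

349

Greedily combine the two least-frequent nodes:
S(3) + T(6) → 9
9 + R(37) → 46
46 + X(65) → 111
Z(72) + 111 → 183
Each symbol's bit-cost is frequency × depth; summing gives 349 bits (equivalently 9 + 46 + 111 + 183).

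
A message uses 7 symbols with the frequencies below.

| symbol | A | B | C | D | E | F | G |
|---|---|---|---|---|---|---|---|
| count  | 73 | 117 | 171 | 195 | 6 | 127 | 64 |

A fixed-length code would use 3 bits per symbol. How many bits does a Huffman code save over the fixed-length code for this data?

296

Fixed-length: 3 bits × 753 symbols = 2259 bits.
Huffman merges:
combine E(6), G(64) → 70
combine 70, A(73) → 143
combine B(117), F(127) → 244
combine 143, C(171) → 314
combine D(195), 244 → 439
combine 314, 439 → 753
Huffman total = 70 + 143 + 244 + 314 + 439 + 753 = 1963 bits.
Saving = 2259 − 1963 = 296 bits.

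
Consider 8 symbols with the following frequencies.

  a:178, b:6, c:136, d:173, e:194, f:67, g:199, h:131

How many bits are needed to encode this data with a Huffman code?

3126

Merge the two smallest weights repeatedly:
combine b(6), f(67) → 73
combine 73, h(131) → 204
combine c(136), d(173) → 309
combine a(178), e(194) → 372
combine g(199), 204 → 403
combine 309, 372 → 681
combine 403, 681 → 1084
Each symbol's bit-cost is frequency × depth; summing gives 3126 bits (equivalently 73 + 204 + 309 + 372 + 403 + 681 + 1084).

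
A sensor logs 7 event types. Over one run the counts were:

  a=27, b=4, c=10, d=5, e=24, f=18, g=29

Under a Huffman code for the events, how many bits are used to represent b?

Huffman merges, smallest pair first:
combine b(4), d(5) → 9
combine 9, c(10) → 19
combine f(18), 19 → 37
combine e(24), a(27) → 51
combine g(29), 37 → 66
combine 51, 66 → 117
b sits 5 levels below the root, so its codeword is 5 bits.

5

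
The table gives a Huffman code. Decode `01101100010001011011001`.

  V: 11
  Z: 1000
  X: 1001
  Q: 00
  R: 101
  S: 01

SRZZRRX

Read left to right; each codeword is recognised as soon as it completes (prefix code):
  01→S | 101→R | 1000→Z | 1000→Z | 101→R | 101→R | 1001→X
Decoded message: SRZZRRX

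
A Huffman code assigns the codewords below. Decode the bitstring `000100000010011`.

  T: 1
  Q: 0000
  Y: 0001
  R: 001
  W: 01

Read left to right; each codeword is recognised as soon as it completes (prefix code):
  0001→Y | 0000→Q | 001→R | 001→R | 1→T
Decoded message: YQRRT

YQRRT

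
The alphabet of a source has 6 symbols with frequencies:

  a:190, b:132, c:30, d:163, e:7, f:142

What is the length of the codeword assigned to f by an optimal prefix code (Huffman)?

2

Build the tree from the bottom:
e(7) + c(30) → 37
37 + b(132) → 169
f(142) + d(163) → 305
169 + a(190) → 359
305 + 359 → 664
f sits 2 levels below the root, so its codeword is 2 bits.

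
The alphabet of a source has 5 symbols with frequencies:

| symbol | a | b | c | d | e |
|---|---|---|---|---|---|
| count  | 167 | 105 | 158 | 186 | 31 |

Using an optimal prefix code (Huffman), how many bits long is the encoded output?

Merge the two smallest weights repeatedly:
e(31) + b(105) → 136
136 + c(158) → 294
a(167) + d(186) → 353
294 + 353 → 647
The encoded length is the sum of every internal node's weight: 136 + 294 + 353 + 647 = 1430 bits.

1430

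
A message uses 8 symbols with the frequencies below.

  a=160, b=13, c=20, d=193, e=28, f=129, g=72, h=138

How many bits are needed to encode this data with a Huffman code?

1995

Merge the two smallest weights repeatedly:
b(13) + c(20) → 33
e(28) + 33 → 61
61 + g(72) → 133
f(129) + 133 → 262
h(138) + a(160) → 298
d(193) + 262 → 455
298 + 455 → 753
Each symbol's bit-cost is frequency × depth; summing gives 1995 bits (equivalently 33 + 61 + 133 + 262 + 298 + 455 + 753).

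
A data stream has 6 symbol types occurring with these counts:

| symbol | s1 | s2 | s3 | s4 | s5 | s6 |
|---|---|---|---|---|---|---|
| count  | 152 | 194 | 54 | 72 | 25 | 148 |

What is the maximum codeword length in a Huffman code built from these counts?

Merge the two lowest-weight nodes at each step:
s5(25) + s3(54) → 79
s4(72) + 79 → 151
s6(148) + 151 → 299
s1(152) + s2(194) → 346
299 + 346 → 645
The first pair merged (s5, s3) ends up deepest, at depth 4.

4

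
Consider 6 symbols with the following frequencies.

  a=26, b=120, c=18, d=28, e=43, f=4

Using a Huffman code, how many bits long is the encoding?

499

Greedily combine the two least-frequent nodes:
f(4) + c(18) → 22
22 + a(26) → 48
d(28) + e(43) → 71
48 + 71 → 119
119 + b(120) → 239
Total encoded bits = sum of merged weights = 22 + 48 + 71 + 119 + 239 = 499.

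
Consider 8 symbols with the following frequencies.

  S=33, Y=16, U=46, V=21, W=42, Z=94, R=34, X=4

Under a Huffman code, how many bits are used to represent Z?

2

Build the tree from the bottom:
X(4) + Y(16) → 20
20 + V(21) → 41
S(33) + R(34) → 67
41 + W(42) → 83
U(46) + 67 → 113
83 + Z(94) → 177
113 + 177 → 290
Z's leaf is at depth 2, giving a 2-bit codeword.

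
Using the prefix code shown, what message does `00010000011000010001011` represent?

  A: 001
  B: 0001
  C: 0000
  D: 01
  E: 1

BCDECEBDE

Read left to right; each codeword is recognised as soon as it completes (prefix code):
  0001→B | 0000→C | 01→D | 1→E | 0000→C | 1→E | 0001→B | 01→D | 1→E
Decoded message: BCDECEBDE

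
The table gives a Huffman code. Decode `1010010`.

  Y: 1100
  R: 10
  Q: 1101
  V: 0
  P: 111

Read left to right; each codeword is recognised as soon as it completes (prefix code):
  10→R | 10→R | 0→V | 10→R
Decoded message: RRVR

RRVR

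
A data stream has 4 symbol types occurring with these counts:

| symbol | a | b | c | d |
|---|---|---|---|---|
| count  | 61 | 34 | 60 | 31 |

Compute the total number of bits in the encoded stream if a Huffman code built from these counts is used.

372

Build the Huffman tree bottom-up:
combine d(31), b(34) → 65
combine c(60), a(61) → 121
combine 65, 121 → 186
The encoded length is the sum of every internal node's weight: 65 + 121 + 186 = 372 bits.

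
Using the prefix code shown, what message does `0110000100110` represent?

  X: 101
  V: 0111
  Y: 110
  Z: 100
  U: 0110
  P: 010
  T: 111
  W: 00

Read left to right; each codeword is recognised as soon as it completes (prefix code):
  0110→U | 00→W | 010→P | 0110→U
Decoded message: UWPU

UWPU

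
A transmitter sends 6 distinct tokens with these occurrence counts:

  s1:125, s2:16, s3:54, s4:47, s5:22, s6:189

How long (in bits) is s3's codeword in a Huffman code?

3

Repeatedly merge the two smallest:
merge s2(16) and s5(22): 38
merge 38 and s4(47): 85
merge s3(54) and 85: 139
merge s1(125) and 139: 264
merge s6(189) and 264: 453
The subtree containing s3 is merged 3 times, so code length = 3.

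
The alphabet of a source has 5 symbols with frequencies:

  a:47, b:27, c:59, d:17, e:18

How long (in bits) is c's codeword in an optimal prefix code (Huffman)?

Repeatedly merge the two smallest:
d(17) + e(18) → 35
b(27) + 35 → 62
a(47) + c(59) → 106
62 + 106 → 168
The subtree containing c is merged 2 times, so code length = 2.

2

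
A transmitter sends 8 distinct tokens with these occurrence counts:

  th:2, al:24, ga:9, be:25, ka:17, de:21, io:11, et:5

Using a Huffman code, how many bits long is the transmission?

316

Greedily combine the two least-frequent nodes:
merge th(2) and et(5): 7
merge 7 and ga(9): 16
merge io(11) and 16: 27
merge ka(17) and de(21): 38
merge al(24) and be(25): 49
merge 27 and 38: 65
merge 49 and 65: 114
Total encoded bits = sum of merged weights = 7 + 16 + 27 + 38 + 49 + 65 + 114 = 316.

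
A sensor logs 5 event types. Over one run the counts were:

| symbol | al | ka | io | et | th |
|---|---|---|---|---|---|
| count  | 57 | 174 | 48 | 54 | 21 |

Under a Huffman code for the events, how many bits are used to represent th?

Repeatedly merge the two smallest:
merge th(21) and io(48): 69
merge et(54) and al(57): 111
merge 69 and 111: 180
merge ka(174) and 180: 354
th's leaf is at depth 3, giving a 3-bit codeword.

3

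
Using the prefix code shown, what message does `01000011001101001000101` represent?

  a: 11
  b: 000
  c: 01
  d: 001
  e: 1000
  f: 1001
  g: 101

Read left to right; each codeword is recognised as soon as it completes (prefix code):
  01→c | 000→b | 01→c | 1001→f | 101→g | 001→d | 000→b | 101→g
Decoded message: cbcfgdbg

cbcfgdbg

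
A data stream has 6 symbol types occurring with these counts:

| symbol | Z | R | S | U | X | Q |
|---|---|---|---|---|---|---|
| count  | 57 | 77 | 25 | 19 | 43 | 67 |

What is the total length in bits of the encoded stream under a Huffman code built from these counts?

Build the Huffman tree bottom-up:
U(19) + S(25) → 44
X(43) + 44 → 87
Z(57) + Q(67) → 124
R(77) + 87 → 164
124 + 164 → 288
Each symbol's bit-cost is frequency × depth; summing gives 707 bits (equivalently 44 + 87 + 124 + 164 + 288).

707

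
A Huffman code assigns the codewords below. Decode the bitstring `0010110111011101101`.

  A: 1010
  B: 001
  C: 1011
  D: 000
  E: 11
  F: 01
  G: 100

BFCCCF

Read left to right; each codeword is recognised as soon as it completes (prefix code):
  001→B | 01→F | 1011→C | 1011→C | 1011→C | 01→F
Decoded message: BFCCCF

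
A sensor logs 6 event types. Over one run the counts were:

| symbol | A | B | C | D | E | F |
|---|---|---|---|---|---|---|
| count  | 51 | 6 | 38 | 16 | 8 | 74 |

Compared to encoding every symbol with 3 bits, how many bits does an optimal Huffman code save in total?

155

Fixed-length: 3 bits × 193 symbols = 579 bits.
Huffman merges:
B(6) + E(8) → 14
14 + D(16) → 30
30 + C(38) → 68
A(51) + 68 → 119
F(74) + 119 → 193
Huffman total = 14 + 30 + 68 + 119 + 193 = 424 bits.
Saving = 579 − 424 = 155 bits.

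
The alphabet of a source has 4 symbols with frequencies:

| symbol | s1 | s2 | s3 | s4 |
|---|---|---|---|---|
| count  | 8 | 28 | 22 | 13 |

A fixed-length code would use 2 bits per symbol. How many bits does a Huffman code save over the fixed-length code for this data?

Fixed-length: 2 bits × 71 symbols = 142 bits.
Huffman merges:
combine s1(8), s4(13) → 21
combine 21, s3(22) → 43
combine s2(28), 43 → 71
Huffman total = 21 + 43 + 71 = 135 bits.
Saving = 142 − 135 = 7 bits.

7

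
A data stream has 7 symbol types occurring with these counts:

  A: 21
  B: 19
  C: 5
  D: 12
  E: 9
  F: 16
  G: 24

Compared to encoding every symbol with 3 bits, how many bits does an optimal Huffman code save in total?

Fixed-length: 3 bits × 106 symbols = 318 bits.
Huffman merges:
merge C(5) and E(9): 14
merge D(12) and 14: 26
merge F(16) and B(19): 35
merge A(21) and G(24): 45
merge 26 and 35: 61
merge 45 and 61: 106
Huffman total = 14 + 26 + 35 + 45 + 61 + 106 = 287 bits.
Saving = 318 − 287 = 31 bits.

31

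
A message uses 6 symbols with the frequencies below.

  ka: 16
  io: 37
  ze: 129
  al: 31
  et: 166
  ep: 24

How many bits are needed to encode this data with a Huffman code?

856

Build the Huffman tree bottom-up:
merge ka(16) and ep(24): 40
merge al(31) and io(37): 68
merge 40 and 68: 108
merge 108 and ze(129): 237
merge et(166) and 237: 403
Each symbol's bit-cost is frequency × depth; summing gives 856 bits (equivalently 40 + 68 + 108 + 237 + 403).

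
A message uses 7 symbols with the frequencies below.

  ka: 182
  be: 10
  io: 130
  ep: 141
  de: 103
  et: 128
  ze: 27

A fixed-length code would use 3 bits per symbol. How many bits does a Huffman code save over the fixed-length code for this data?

Fixed-length: 3 bits × 721 symbols = 2163 bits.
Huffman merges:
merge be(10) and ze(27): 37
merge 37 and de(103): 140
merge et(128) and io(130): 258
merge 140 and ep(141): 281
merge ka(182) and 258: 440
merge 281 and 440: 721
Huffman total = 37 + 140 + 258 + 281 + 440 + 721 = 1877 bits.
Saving = 2163 − 1877 = 286 bits.

286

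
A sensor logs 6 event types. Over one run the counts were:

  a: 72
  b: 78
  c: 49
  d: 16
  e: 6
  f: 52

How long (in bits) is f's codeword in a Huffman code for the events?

Huffman merges, smallest pair first:
combine e(6), d(16) → 22
combine 22, c(49) → 71
combine f(52), 71 → 123
combine a(72), b(78) → 150
combine 123, 150 → 273
f sits 2 levels below the root, so its codeword is 2 bits.

2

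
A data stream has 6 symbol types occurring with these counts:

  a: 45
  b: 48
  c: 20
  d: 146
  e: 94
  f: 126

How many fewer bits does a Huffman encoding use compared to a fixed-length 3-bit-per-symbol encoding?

Fixed-length: 3 bits × 479 symbols = 1437 bits.
Huffman merges:
merge c(20) and a(45): 65
merge b(48) and 65: 113
merge e(94) and 113: 207
merge f(126) and d(146): 272
merge 207 and 272: 479
Huffman total = 65 + 113 + 207 + 272 + 479 = 1136 bits.
Saving = 1437 − 1136 = 301 bits.

301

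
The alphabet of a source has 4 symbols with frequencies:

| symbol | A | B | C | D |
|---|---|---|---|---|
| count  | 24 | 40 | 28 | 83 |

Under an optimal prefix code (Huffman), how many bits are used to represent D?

1

Huffman merges, smallest pair first:
combine A(24), C(28) → 52
combine B(40), 52 → 92
combine D(83), 92 → 175
D sits one level below the root: a 1-bit codeword.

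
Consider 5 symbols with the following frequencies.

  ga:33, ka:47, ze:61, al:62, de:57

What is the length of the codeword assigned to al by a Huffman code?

2

Repeatedly merge the two smallest:
ga(33) + ka(47) → 80
de(57) + ze(61) → 118
al(62) + 80 → 142
118 + 142 → 260
al's leaf is at depth 2, giving a 2-bit codeword.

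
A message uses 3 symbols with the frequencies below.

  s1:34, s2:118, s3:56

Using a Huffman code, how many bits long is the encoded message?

Merge the two smallest weights repeatedly:
merge s1(34) and s3(56): 90
merge 90 and s2(118): 208
The encoded length is the sum of every internal node's weight: 90 + 208 = 298 bits.

298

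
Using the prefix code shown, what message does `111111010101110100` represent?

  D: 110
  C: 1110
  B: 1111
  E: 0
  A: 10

Read left to right; each codeword is recognised as soon as it completes (prefix code):
  1111→B | 110→D | 10→A | 10→A | 1110→C | 10→A | 0→E
Decoded message: BDAACAE

BDAACAE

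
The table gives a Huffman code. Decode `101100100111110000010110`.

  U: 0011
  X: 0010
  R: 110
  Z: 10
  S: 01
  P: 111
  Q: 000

Read left to right; each codeword is recognised as soon as it completes (prefix code):
  10→Z | 110→R | 01→S | 0011→U | 111→P | 000→Q | 0010→X | 110→R
Decoded message: ZRSUPQXR

ZRSUPQXR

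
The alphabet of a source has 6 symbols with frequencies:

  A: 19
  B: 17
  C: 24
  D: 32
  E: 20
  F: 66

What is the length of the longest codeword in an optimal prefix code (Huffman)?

3

Merge the two lowest-weight nodes at each step:
merge B(17) and A(19): 36
merge E(20) and C(24): 44
merge D(32) and 36: 68
merge 44 and F(66): 110
merge 68 and 110: 178
Maximum depth reached is 3.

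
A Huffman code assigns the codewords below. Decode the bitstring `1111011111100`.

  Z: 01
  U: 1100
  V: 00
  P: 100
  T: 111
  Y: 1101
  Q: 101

Read left to right; each codeword is recognised as soon as it completes (prefix code):
  111→T | 101→Q | 111→T | 1100→U
Decoded message: TQTU

TQTU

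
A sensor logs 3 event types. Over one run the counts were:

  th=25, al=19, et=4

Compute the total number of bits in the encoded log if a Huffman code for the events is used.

Merge the two smallest weights repeatedly:
et(4) + al(19) → 23
23 + th(25) → 48
Total encoded bits = sum of merged weights = 23 + 48 = 71.

71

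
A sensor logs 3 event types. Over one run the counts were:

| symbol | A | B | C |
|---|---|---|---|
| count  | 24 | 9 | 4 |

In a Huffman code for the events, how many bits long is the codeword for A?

Repeatedly merge the two smallest:
C(4) + B(9) → 13
13 + A(24) → 37
A is a child of the root — depth 1, so its codeword is a single bit.

1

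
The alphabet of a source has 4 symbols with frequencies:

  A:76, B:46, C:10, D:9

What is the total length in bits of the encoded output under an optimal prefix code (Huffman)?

225

Merge the two smallest weights repeatedly:
combine D(9), C(10) → 19
combine 19, B(46) → 65
combine 65, A(76) → 141
Each symbol's bit-cost is frequency × depth; summing gives 225 bits (equivalently 19 + 65 + 141).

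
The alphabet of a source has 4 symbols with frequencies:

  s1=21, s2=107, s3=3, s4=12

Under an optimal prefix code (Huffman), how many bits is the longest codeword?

3

Merge the two lowest-weight nodes at each step:
s3(3) + s4(12) → 15
15 + s1(21) → 36
36 + s2(107) → 143
The first pair merged (s3, s4) ends up deepest, at depth 3.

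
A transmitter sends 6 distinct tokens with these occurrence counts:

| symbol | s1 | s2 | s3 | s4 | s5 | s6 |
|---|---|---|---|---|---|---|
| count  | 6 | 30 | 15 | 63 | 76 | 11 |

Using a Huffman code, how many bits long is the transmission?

437

Build the Huffman tree bottom-up:
s1(6) + s6(11) → 17
s3(15) + 17 → 32
s2(30) + 32 → 62
62 + s4(63) → 125
s5(76) + 125 → 201
Each symbol's bit-cost is frequency × depth; summing gives 437 bits (equivalently 17 + 32 + 62 + 125 + 201).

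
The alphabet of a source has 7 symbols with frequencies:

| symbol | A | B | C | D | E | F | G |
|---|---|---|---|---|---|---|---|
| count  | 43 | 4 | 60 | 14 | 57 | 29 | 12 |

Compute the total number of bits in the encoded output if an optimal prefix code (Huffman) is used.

Greedily combine the two least-frequent nodes:
merge B(4) and G(12): 16
merge D(14) and 16: 30
merge F(29) and 30: 59
merge A(43) and E(57): 100
merge 59 and C(60): 119
merge 100 and 119: 219
The encoded length is the sum of every internal node's weight: 16 + 30 + 59 + 100 + 119 + 219 = 543 bits.

543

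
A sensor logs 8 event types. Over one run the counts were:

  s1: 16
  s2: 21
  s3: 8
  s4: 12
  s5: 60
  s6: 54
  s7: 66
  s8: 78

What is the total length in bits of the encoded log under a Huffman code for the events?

Build the Huffman tree bottom-up:
merge s3(8) and s4(12): 20
merge s1(16) and 20: 36
merge s2(21) and 36: 57
merge s6(54) and 57: 111
merge s5(60) and s7(66): 126
merge s8(78) and 111: 189
merge 126 and 189: 315
The encoded length is the sum of every internal node's weight: 20 + 36 + 57 + 111 + 126 + 189 + 315 = 854 bits.

854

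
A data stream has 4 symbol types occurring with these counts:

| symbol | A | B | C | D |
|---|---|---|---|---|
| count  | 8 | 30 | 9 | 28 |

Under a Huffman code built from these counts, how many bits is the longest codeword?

3

Merge the two lowest-weight nodes at each step:
A(8) + C(9) → 17
17 + D(28) → 45
B(30) + 45 → 75
The rarest symbols sit at the bottom; the longest codeword is 3 bits.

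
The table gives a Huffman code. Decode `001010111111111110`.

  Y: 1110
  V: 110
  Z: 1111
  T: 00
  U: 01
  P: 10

Read left to right; each codeword is recognised as soon as it completes (prefix code):
  00→T | 10→P | 10→P | 1111→Z | 1111→Z | 1110→Y
Decoded message: TPPZZY

TPPZZY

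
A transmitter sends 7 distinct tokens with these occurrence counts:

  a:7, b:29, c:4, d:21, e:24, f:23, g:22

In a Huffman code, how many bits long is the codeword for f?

3

Build the tree from the bottom:
merge c(4) and a(7): 11
merge 11 and d(21): 32
merge g(22) and f(23): 45
merge e(24) and b(29): 53
merge 32 and 45: 77
merge 53 and 77: 130
f's leaf is at depth 3, giving a 3-bit codeword.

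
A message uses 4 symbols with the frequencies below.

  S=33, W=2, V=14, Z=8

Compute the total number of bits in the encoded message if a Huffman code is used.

Greedily combine the two least-frequent nodes:
combine W(2), Z(8) → 10
combine 10, V(14) → 24
combine 24, S(33) → 57
Each symbol's bit-cost is frequency × depth; summing gives 91 bits (equivalently 10 + 24 + 57).

91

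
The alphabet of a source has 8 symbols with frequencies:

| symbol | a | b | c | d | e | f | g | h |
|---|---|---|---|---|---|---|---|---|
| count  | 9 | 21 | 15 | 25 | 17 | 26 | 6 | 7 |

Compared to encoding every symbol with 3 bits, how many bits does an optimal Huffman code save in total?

Fixed-length: 3 bits × 126 symbols = 378 bits.
Huffman merges:
combine g(6), h(7) → 13
combine a(9), 13 → 22
combine c(15), e(17) → 32
combine b(21), 22 → 43
combine d(25), f(26) → 51
combine 32, 43 → 75
combine 51, 75 → 126
Huffman total = 13 + 22 + 32 + 43 + 51 + 75 + 126 = 362 bits.
Saving = 378 − 362 = 16 bits.

16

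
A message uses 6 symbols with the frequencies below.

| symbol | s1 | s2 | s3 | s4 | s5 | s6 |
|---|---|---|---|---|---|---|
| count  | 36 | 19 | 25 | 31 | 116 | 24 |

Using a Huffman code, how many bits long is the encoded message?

Build the Huffman tree bottom-up:
merge s2(19) and s6(24): 43
merge s3(25) and s4(31): 56
merge s1(36) and 43: 79
merge 56 and 79: 135
merge s5(116) and 135: 251
Total encoded bits = sum of merged weights = 43 + 56 + 79 + 135 + 251 = 564.

564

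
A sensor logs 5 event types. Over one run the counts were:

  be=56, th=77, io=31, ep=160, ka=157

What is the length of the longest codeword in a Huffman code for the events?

Merge the two lowest-weight nodes at each step:
combine io(31), be(56) → 87
combine th(77), 87 → 164
combine ka(157), ep(160) → 317
combine 164, 317 → 481
The first pair merged (io, be) ends up deepest, at depth 3.

3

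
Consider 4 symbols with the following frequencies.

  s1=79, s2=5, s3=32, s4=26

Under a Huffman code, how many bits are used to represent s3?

2

Huffman merges, smallest pair first:
combine s2(5), s4(26) → 31
combine 31, s3(32) → 63
combine 63, s1(79) → 142
s3's leaf is at depth 2, giving a 2-bit codeword.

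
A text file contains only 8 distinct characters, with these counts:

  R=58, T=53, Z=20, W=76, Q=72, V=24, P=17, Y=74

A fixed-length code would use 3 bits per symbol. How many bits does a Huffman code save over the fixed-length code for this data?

52

Fixed-length: 3 bits × 394 symbols = 1182 bits.
Huffman merges:
P(17) + Z(20) → 37
V(24) + 37 → 61
T(53) + R(58) → 111
61 + Q(72) → 133
Y(74) + W(76) → 150
111 + 133 → 244
150 + 244 → 394
Huffman total = 37 + 61 + 111 + 133 + 150 + 244 + 394 = 1130 bits.
Saving = 1182 − 1130 = 52 bits.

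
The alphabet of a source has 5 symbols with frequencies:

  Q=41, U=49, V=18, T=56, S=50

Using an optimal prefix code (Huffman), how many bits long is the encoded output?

Greedily combine the two least-frequent nodes:
V(18) + Q(41) → 59
U(49) + S(50) → 99
T(56) + 59 → 115
99 + 115 → 214
The encoded length is the sum of every internal node's weight: 59 + 99 + 115 + 214 = 487 bits.

487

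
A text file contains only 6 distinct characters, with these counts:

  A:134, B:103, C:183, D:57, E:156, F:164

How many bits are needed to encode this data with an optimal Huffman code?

2044

Build the Huffman tree bottom-up:
merge D(57) and B(103): 160
merge A(134) and E(156): 290
merge 160 and F(164): 324
merge C(183) and 290: 473
merge 324 and 473: 797
Total encoded bits = sum of merged weights = 160 + 290 + 324 + 473 + 797 = 2044.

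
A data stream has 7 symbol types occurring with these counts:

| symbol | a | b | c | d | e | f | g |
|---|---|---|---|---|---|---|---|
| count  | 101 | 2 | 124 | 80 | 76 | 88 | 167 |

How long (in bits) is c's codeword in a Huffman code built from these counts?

2

Build the tree from the bottom:
merge b(2) and e(76): 78
merge 78 and d(80): 158
merge f(88) and a(101): 189
merge c(124) and 158: 282
merge g(167) and 189: 356
merge 282 and 356: 638
The subtree containing c is merged 2 times, so code length = 2.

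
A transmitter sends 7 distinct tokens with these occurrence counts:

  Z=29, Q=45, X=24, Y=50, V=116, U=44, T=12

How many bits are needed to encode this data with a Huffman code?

829

Build the Huffman tree bottom-up:
merge T(12) and X(24): 36
merge Z(29) and 36: 65
merge U(44) and Q(45): 89
merge Y(50) and 65: 115
merge 89 and 115: 204
merge V(116) and 204: 320
Each symbol's bit-cost is frequency × depth; summing gives 829 bits (equivalently 36 + 65 + 89 + 115 + 204 + 320).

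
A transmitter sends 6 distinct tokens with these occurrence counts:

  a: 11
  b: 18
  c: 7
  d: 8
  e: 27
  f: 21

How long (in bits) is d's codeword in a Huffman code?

4

Huffman merges, smallest pair first:
c(7) + d(8) → 15
a(11) + 15 → 26
b(18) + f(21) → 39
26 + e(27) → 53
39 + 53 → 92
d's leaf is at depth 4, giving a 4-bit codeword.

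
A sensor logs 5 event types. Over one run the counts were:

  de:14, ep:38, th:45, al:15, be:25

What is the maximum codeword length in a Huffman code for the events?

3

Merge the two lowest-weight nodes at each step:
combine de(14), al(15) → 29
combine be(25), 29 → 54
combine ep(38), th(45) → 83
combine 54, 83 → 137
The rarest symbols sit at the bottom; the longest codeword is 3 bits.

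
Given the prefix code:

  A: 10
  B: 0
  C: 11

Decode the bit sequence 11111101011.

Read left to right; each codeword is recognised as soon as it completes (prefix code):
  11→C | 11→C | 11→C | 0→B | 10→A | 11→C
Decoded message: CCCBAC

CCCBAC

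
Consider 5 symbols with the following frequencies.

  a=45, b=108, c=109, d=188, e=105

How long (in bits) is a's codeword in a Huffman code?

3

Huffman merges, smallest pair first:
combine a(45), e(105) → 150
combine b(108), c(109) → 217
combine 150, d(188) → 338
combine 217, 338 → 555
The subtree containing a is merged 3 times, so code length = 3.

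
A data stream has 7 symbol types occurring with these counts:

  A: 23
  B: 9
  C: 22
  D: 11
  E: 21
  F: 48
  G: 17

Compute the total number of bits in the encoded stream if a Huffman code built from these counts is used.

Merge the two smallest weights repeatedly:
B(9) + D(11) → 20
G(17) + 20 → 37
E(21) + C(22) → 43
A(23) + 37 → 60
43 + F(48) → 91
60 + 91 → 151
Each symbol's bit-cost is frequency × depth; summing gives 402 bits (equivalently 20 + 37 + 43 + 60 + 91 + 151).

402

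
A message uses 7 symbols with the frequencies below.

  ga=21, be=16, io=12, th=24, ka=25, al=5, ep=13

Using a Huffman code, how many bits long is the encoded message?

316

Greedily combine the two least-frequent nodes:
combine al(5), io(12) → 17
combine ep(13), be(16) → 29
combine 17, ga(21) → 38
combine th(24), ka(25) → 49
combine 29, 38 → 67
combine 49, 67 → 116
Total encoded bits = sum of merged weights = 17 + 29 + 38 + 49 + 67 + 116 = 316.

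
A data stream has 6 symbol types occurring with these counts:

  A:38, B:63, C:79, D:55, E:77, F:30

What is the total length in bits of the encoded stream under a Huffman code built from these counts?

Build the Huffman tree bottom-up:
merge F(30) and A(38): 68
merge D(55) and B(63): 118
merge 68 and E(77): 145
merge C(79) and 118: 197
merge 145 and 197: 342
The encoded length is the sum of every internal node's weight: 68 + 118 + 145 + 197 + 342 = 870 bits.

870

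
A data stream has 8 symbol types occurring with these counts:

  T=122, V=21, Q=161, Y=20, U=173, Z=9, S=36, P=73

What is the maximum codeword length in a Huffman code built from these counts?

6

Merge the two lowest-weight nodes at each step:
merge Z(9) and Y(20): 29
merge V(21) and 29: 50
merge S(36) and 50: 86
merge P(73) and 86: 159
merge T(122) and 159: 281
merge Q(161) and U(173): 334
merge 281 and 334: 615
The first pair merged (Z, Y) ends up deepest, at depth 6.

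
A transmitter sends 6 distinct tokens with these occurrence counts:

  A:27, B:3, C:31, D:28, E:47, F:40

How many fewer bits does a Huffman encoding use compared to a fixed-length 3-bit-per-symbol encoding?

Fixed-length: 3 bits × 176 symbols = 528 bits.
Huffman merges:
combine B(3), A(27) → 30
combine D(28), 30 → 58
combine C(31), F(40) → 71
combine E(47), 58 → 105
combine 71, 105 → 176
Huffman total = 30 + 58 + 71 + 105 + 176 = 440 bits.
Saving = 528 − 440 = 88 bits.

88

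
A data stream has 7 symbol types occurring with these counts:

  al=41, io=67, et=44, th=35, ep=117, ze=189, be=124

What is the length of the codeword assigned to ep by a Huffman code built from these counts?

2

Huffman merges, smallest pair first:
combine th(35), al(41) → 76
combine et(44), io(67) → 111
combine 76, 111 → 187
combine ep(117), be(124) → 241
combine 187, ze(189) → 376
combine 241, 376 → 617
The subtree containing ep is merged 2 times, so code length = 2.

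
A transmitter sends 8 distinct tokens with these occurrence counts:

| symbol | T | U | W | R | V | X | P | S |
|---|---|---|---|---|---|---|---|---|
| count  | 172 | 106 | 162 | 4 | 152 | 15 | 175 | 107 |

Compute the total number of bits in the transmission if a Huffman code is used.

Greedily combine the two least-frequent nodes:
R(4) + X(15) → 19
19 + U(106) → 125
S(107) + 125 → 232
V(152) + W(162) → 314
T(172) + P(175) → 347
232 + 314 → 546
347 + 546 → 893
Each symbol's bit-cost is frequency × depth; summing gives 2476 bits (equivalently 19 + 125 + 232 + 314 + 347 + 546 + 893).

2476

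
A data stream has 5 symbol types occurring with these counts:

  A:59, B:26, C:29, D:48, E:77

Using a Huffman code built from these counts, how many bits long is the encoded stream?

Greedily combine the two least-frequent nodes:
combine B(26), C(29) → 55
combine D(48), 55 → 103
combine A(59), E(77) → 136
combine 103, 136 → 239
Total encoded bits = sum of merged weights = 55 + 103 + 136 + 239 = 533.

533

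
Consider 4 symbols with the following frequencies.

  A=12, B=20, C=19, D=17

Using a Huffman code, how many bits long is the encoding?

Merge the two smallest weights repeatedly:
A(12) + D(17) → 29
C(19) + B(20) → 39
29 + 39 → 68
Total encoded bits = sum of merged weights = 29 + 39 + 68 = 136.

136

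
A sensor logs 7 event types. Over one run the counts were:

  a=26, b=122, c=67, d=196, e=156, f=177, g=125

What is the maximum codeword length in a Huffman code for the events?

4

Merge the two lowest-weight nodes at each step:
a(26) + c(67) → 93
93 + b(122) → 215
g(125) + e(156) → 281
f(177) + d(196) → 373
215 + 281 → 496
373 + 496 → 869
The rarest symbols sit at the bottom; the longest codeword is 4 bits.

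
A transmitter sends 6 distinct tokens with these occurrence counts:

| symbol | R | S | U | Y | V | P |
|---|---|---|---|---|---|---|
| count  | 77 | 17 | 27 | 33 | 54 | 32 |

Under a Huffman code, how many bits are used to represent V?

Huffman merges, smallest pair first:
S(17) + U(27) → 44
P(32) + Y(33) → 65
44 + V(54) → 98
65 + R(77) → 142
98 + 142 → 240
V's leaf is at depth 2, giving a 2-bit codeword.

2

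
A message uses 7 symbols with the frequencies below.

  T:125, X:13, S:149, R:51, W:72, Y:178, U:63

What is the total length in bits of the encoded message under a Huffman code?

Merge the two smallest weights repeatedly:
merge X(13) and R(51): 64
merge U(63) and 64: 127
merge W(72) and T(125): 197
merge 127 and S(149): 276
merge Y(178) and 197: 375
merge 276 and 375: 651
The encoded length is the sum of every internal node's weight: 64 + 127 + 197 + 276 + 375 + 651 = 1690 bits.

1690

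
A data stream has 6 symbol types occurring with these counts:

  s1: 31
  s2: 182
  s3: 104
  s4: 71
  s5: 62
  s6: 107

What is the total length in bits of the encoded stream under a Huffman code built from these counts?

1371

Greedily combine the two least-frequent nodes:
s1(31) + s5(62) → 93
s4(71) + 93 → 164
s3(104) + s6(107) → 211
164 + s2(182) → 346
211 + 346 → 557
Each symbol's bit-cost is frequency × depth; summing gives 1371 bits (equivalently 93 + 164 + 211 + 346 + 557).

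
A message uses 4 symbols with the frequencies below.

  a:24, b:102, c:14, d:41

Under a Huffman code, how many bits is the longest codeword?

3

Merge the two lowest-weight nodes at each step:
c(14) + a(24) → 38
38 + d(41) → 79
79 + b(102) → 181
Maximum depth reached is 3.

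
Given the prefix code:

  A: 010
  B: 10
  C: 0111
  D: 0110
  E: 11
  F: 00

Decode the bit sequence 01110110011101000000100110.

Read left to right; each codeword is recognised as soon as it completes (prefix code):
  0111→C | 0110→D | 0111→C | 010→A | 00→F | 00→F | 010→A | 0110→D
Decoded message: CDCAFFAD

CDCAFFAD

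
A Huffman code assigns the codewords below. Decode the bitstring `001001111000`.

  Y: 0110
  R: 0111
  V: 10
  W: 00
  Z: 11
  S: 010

WVRVW

Read left to right; each codeword is recognised as soon as it completes (prefix code):
  00→W | 10→V | 0111→R | 10→V | 00→W
Decoded message: WVRVW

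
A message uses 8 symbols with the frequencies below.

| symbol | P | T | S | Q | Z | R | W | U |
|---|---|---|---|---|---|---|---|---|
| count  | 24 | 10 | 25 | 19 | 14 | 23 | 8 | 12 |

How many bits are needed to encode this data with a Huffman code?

398

Greedily combine the two least-frequent nodes:
combine W(8), T(10) → 18
combine U(12), Z(14) → 26
combine 18, Q(19) → 37
combine R(23), P(24) → 47
combine S(25), 26 → 51
combine 37, 47 → 84
combine 51, 84 → 135
Total encoded bits = sum of merged weights = 18 + 26 + 37 + 47 + 51 + 84 + 135 = 398.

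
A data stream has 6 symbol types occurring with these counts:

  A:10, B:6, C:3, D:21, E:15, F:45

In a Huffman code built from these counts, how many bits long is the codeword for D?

2

Build the tree from the bottom:
merge C(3) and B(6): 9
merge 9 and A(10): 19
merge E(15) and 19: 34
merge D(21) and 34: 55
merge F(45) and 55: 100
D's leaf is at depth 2, giving a 2-bit codeword.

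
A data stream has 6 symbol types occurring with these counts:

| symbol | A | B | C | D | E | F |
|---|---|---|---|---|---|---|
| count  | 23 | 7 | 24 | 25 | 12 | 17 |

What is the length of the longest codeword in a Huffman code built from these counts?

4

Merge the two lowest-weight nodes at each step:
merge B(7) and E(12): 19
merge F(17) and 19: 36
merge A(23) and C(24): 47
merge D(25) and 36: 61
merge 47 and 61: 108
The first pair merged (B, E) ends up deepest, at depth 4.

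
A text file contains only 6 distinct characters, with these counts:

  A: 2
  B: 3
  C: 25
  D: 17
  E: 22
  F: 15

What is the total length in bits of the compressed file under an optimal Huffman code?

Build the Huffman tree bottom-up:
merge A(2) and B(3): 5
merge 5 and F(15): 20
merge D(17) and 20: 37
merge E(22) and C(25): 47
merge 37 and 47: 84
Total encoded bits = sum of merged weights = 5 + 20 + 37 + 47 + 84 = 193.

193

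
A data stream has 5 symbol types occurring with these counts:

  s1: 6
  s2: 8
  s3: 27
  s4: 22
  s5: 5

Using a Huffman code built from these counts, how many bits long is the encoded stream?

Greedily combine the two least-frequent nodes:
combine s5(5), s1(6) → 11
combine s2(8), 11 → 19
combine 19, s4(22) → 41
combine s3(27), 41 → 68
Each symbol's bit-cost is frequency × depth; summing gives 139 bits (equivalently 11 + 19 + 41 + 68).

139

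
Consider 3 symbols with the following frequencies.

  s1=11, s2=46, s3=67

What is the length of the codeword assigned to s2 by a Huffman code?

2

Build the tree from the bottom:
merge s1(11) and s2(46): 57
merge 57 and s3(67): 124
The subtree containing s2 is merged 2 times, so code length = 2.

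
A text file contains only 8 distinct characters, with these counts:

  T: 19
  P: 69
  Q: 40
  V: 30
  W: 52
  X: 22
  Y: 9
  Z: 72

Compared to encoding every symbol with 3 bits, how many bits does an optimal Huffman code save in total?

Fixed-length: 3 bits × 313 symbols = 939 bits.
Huffman merges:
merge Y(9) and T(19): 28
merge X(22) and 28: 50
merge V(30) and Q(40): 70
merge 50 and W(52): 102
merge P(69) and 70: 139
merge Z(72) and 102: 174
merge 139 and 174: 313
Huffman total = 28 + 50 + 70 + 102 + 139 + 174 + 313 = 876 bits.
Saving = 939 − 876 = 63 bits.

63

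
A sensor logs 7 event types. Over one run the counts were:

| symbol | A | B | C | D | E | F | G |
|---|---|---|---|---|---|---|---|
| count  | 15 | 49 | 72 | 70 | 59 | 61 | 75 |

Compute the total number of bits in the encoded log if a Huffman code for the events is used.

1120

Greedily combine the two least-frequent nodes:
combine A(15), B(49) → 64
combine E(59), F(61) → 120
combine 64, D(70) → 134
combine C(72), G(75) → 147
combine 120, 134 → 254
combine 147, 254 → 401
Each symbol's bit-cost is frequency × depth; summing gives 1120 bits (equivalently 64 + 120 + 134 + 147 + 254 + 401).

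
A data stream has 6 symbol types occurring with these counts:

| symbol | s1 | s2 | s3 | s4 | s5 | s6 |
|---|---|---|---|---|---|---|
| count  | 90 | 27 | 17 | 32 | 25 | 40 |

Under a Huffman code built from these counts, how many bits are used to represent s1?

Build the tree from the bottom:
s3(17) + s5(25) → 42
s2(27) + s4(32) → 59
s6(40) + 42 → 82
59 + 82 → 141
s1(90) + 141 → 231
s1 sits one level below the root: a 1-bit codeword.

1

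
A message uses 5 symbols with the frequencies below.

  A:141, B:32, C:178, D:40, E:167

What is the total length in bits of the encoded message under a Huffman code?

1188

Merge the two smallest weights repeatedly:
B(32) + D(40) → 72
72 + A(141) → 213
E(167) + C(178) → 345
213 + 345 → 558
Total encoded bits = sum of merged weights = 72 + 213 + 345 + 558 = 1188.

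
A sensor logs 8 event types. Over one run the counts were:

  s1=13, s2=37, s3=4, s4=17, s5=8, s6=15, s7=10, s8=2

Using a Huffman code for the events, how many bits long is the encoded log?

284

Build the Huffman tree bottom-up:
combine s8(2), s3(4) → 6
combine 6, s5(8) → 14
combine s7(10), s1(13) → 23
combine 14, s6(15) → 29
combine s4(17), 23 → 40
combine 29, s2(37) → 66
combine 40, 66 → 106
Total encoded bits = sum of merged weights = 6 + 14 + 23 + 29 + 40 + 66 + 106 = 284.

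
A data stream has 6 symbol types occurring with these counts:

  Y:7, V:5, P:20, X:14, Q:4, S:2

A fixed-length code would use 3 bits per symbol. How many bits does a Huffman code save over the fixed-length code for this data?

37

Fixed-length: 3 bits × 52 symbols = 156 bits.
Huffman merges:
combine S(2), Q(4) → 6
combine V(5), 6 → 11
combine Y(7), 11 → 18
combine X(14), 18 → 32
combine P(20), 32 → 52
Huffman total = 6 + 11 + 18 + 32 + 52 = 119 bits.
Saving = 156 − 119 = 37 bits.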